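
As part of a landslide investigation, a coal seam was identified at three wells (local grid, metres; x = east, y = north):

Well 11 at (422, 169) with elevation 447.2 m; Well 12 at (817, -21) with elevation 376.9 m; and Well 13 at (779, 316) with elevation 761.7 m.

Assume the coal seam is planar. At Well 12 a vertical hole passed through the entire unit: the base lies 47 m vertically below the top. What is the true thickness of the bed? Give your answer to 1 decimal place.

Let the plane be z = a·x + b·y + c.
Well 12−Well 11: 395a − 190b = −70.3;  Well 13−Well 11: 357a + 147b = 314.5.
Solving gives a = 0.39256, b = 1.18610.
|∇z| = √(a²+b²) = 1.24938, so dip δ = arctan(1.24938) = 51.33°.
True thickness = vertical thickness × cos δ = 47 × cos 51.33° = 29.4 m.

29.4 m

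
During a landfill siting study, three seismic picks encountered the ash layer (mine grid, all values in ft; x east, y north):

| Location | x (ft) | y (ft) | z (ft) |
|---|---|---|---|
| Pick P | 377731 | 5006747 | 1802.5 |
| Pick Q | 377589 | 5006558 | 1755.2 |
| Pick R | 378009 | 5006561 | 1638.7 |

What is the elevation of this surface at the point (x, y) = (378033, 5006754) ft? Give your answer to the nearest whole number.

Let the plane be z = a·x + b·y + c.
Pick Q−Pick P: −142a − 189b = −47.3;  Pick R−Pick P: 278a − 186b = −163.8.
Solving gives a = −0.28067482, b = 0.46114193.
Then c = 1802.5 − a·377731 − b·5006747 = −2200998.90.
At (378033, 5006754): z = −106104.3 + 2308824.2 − 2200998.90 = 1721.0 ft.

1721 ft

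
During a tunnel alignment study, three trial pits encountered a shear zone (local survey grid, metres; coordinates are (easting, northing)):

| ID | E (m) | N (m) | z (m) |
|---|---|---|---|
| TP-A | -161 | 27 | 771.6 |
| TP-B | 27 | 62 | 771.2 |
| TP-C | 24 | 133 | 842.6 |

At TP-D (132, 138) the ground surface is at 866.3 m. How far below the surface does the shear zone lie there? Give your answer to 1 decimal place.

Let the plane be z = a·E + b·N + c.
TP-B−TP-A: 188a + 35b = −0.4;  TP-C−TP-A: 185a + 106b = 71.
Solving gives a = −0.18787, b = 0.99770.
Then c = 771.6 − a·-161 − b·27 = 714.42.
At (132, 138): z_contact = −24.80 + 137.68 + 714.42 = 827.30 m.
Depth below ground = 866.3 − 827.30 = 39.0 m.

39.0 m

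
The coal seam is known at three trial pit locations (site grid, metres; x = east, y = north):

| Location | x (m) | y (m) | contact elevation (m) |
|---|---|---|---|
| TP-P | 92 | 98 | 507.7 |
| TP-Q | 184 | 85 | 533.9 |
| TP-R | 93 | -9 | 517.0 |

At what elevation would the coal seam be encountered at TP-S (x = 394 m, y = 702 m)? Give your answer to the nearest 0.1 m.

539.1 m

Let the plane be z = a·x + b·y + c.
TP-Q−TP-P: 92a − 13b = 26.2;  TP-R−TP-P: 1a − 107b = 9.3.
Solving gives a = 0.27286, b = −0.08437.
Then c = 507.7 − a·92 − b·98 = 490.86.
At (394, 702): z = 107.5 − 59.2 + 490.86 = 539.1 m.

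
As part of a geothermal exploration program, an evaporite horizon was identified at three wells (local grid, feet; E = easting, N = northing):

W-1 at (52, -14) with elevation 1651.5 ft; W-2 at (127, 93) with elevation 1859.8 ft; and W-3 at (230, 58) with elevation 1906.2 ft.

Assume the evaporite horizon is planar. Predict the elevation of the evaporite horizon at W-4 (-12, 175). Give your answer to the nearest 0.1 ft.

Let the plane be z = a·E + b·N + c.
W-2−W-1: 75a + 107b = 208.3;  W-3−W-1: 178a + 72b = 254.7.
Solving gives a = 0.89809, b = 1.31723.
Then c = 1651.5 − a·52 − b·-14 = 1623.24.
At (-12, 175): z = −10.8 + 230.5 + 1623.24 = 1843.0 ft.

1843.0 ft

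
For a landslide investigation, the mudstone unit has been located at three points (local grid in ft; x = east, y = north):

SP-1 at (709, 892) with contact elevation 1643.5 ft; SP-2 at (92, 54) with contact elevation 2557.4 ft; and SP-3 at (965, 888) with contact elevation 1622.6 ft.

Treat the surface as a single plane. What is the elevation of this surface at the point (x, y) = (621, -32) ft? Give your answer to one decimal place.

Let the plane be z = a·x + b·y + c.
SP-2−SP-1: −617a − 838b = 913.9;  SP-3−SP-1: 256a − 4b = −20.9.
Solving gives a = −0.09756, b = −1.01874.
Then c = 1643.5 − a·709 − b·892 = 2621.39.
At (621, -32): z = −60.6 + 32.6 + 2621.39 = 2593.4 ft.

2593.4 ft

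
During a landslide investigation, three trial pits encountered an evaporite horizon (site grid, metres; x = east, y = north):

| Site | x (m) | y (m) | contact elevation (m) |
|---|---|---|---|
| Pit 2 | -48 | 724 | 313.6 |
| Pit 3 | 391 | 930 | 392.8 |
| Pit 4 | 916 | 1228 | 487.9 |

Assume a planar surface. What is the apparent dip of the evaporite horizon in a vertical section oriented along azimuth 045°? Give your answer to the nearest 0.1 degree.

Let the plane be z = a·x + b·y + c.
Pit 3−Pit 2: 439a + 206b = 79.2;  Pit 4−Pit 2: 964a + 504b = 174.3.
Solving gives a = 0.17691, b = 0.00745.
Unit vector along 045° is (sin 45°, cos 45°) = (0.7071, 0.7071).
Slope in that direction = a·(0.7071) + b·(0.7071) = 0.13037.
Apparent dip = arctan|0.13037| = 7.4° (true dip is 10.0°, so apparent ≤ true as expected).

7.4°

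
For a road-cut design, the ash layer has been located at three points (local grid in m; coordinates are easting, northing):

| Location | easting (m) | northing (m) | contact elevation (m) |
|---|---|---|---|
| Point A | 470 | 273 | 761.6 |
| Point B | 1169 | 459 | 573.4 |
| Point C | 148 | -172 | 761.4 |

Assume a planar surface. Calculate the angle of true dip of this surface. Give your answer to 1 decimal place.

Two edge vectors: Point A→Point B = (699, 186, -188.2), Point A→Point C = (-322, -445, -0.2).
Normal n = (Point A→Point B) × (Point A→Point C) = (-83786.2, 60740.2, -251163).
So ∂z/∂easting = −n_x/n_z = −0.33359 and ∂z/∂northing = −n_y/n_z = 0.24184.
Gradient magnitude |∇z| = √(a² + b²) = √(0.11128 + 0.05848) = 0.41203.
True dip = arctan(0.41203) = 22.4°, dipping toward SE (azimuth ≈ 126°).

22.4°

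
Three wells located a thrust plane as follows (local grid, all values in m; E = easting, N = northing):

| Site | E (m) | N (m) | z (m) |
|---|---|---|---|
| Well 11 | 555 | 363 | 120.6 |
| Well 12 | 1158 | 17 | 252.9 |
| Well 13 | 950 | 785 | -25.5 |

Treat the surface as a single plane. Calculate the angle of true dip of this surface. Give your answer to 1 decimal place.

19.8°

Let the plane be z = a·E + b·N + c.
Well 12−Well 11: 603a − 346b = 132.3;  Well 13−Well 11: 395a + 422b = −146.1.
Solving gives a = 0.01350, b = −0.35884.
Gradient magnitude |∇z| = √(a² + b²) = √(0.00018 + 0.12877) = 0.35910.
True dip = arctan(0.35910) = 19.8°, dipping toward N (azimuth ≈ 358°).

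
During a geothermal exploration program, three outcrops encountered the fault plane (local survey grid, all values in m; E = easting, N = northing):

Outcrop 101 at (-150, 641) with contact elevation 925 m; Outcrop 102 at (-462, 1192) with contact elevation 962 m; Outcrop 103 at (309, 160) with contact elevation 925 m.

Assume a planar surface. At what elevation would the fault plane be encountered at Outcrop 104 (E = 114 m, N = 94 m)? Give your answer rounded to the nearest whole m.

880 m

Let the plane be z = a·E + b·N + c.
Outcrop 102−Outcrop 101: −312a + 551b = 37;  Outcrop 103−Outcrop 101: 459a − 481b = 0.
Solving gives a = 0.17306, b = 0.16514.
Then c = 925 − a·-150 − b·641 = 845.10.
At (114, 94): z = 19.7 + 15.5 + 845.10 = 880.4 m.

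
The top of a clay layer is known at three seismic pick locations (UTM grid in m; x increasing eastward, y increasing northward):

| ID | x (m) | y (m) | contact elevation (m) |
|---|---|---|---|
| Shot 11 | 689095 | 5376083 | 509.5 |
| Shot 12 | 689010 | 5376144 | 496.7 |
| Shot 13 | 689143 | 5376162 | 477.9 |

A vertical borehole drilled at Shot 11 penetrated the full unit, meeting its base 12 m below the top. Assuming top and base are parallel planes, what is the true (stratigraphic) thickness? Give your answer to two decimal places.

Let the plane be z = a·x + b·y + c.
Shot 12−Shot 11: −85a + 61b = −12.8;  Shot 13−Shot 11: 48a + 79b = −31.6.
Solving gives a = −0.09503, b = −0.34226.
|∇z| = √(a²+b²) = 0.35521, so dip δ = arctan(0.35521) = 19.56°.
True thickness = vertical thickness × cos δ = 12 × cos 19.56° = 11.31 m.

11.31 m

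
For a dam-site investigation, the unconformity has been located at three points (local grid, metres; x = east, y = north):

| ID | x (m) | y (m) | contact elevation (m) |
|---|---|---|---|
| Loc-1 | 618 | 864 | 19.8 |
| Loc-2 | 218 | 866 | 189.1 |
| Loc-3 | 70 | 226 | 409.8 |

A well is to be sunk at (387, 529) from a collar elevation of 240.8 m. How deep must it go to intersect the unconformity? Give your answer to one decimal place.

Two edge vectors: Loc-1→Loc-2 = (-400, 2, 169.3), Loc-1→Loc-3 = (-548, -638, 390).
Normal n = (Loc-1→Loc-2) × (Loc-1→Loc-3) = (108793.4, 63223.6, 256296).
So ∂z/∂x = −n_x/n_z = −0.42448 and ∂z/∂y = −n_y/n_z = −0.24668.
Intercept c from Loc-1: 19.8 + 262.33 + 213.13 = 495.26.
At (387, 529): z_contact = −164.28 − 130.49 + 495.26 = 200.49 m.
Depth below ground = 240.8 − 200.49 = 40.3 m.

40.3 m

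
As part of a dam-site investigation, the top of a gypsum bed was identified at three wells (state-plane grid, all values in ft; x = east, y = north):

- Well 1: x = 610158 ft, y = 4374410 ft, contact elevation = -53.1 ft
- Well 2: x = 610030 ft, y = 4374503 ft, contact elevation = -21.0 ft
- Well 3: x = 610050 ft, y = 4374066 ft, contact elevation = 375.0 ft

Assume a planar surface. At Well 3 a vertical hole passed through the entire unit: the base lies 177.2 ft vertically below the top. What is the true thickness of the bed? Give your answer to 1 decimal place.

Let the plane be z = a·x + b·y + c.
Well 2−Well 1: −128a + 93b = 32.1;  Well 3−Well 1: −108a − 344b = 428.1.
Solving gives a = −0.94045, b = −0.94922.
|∇z| = √(a²+b²) = 1.33621, so dip δ = arctan(1.33621) = 53.19°.
True thickness = vertical thickness × cos δ = 177.2 × cos 53.19° = 106.2 ft.

106.2 ft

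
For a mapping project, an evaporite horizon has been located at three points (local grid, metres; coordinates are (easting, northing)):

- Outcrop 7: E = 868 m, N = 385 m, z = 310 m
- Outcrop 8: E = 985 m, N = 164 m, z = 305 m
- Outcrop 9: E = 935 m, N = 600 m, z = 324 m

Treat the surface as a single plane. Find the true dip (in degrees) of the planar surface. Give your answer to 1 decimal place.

4.0°

Two edge vectors: Outcrop 7→Outcrop 8 = (117, -221, -5), Outcrop 7→Outcrop 9 = (67, 215, 14).
Normal n = (Outcrop 7→Outcrop 8) × (Outcrop 7→Outcrop 9) = (-2019, -1973, 39962).
So ∂z/∂E = −n_x/n_z = 0.05052 and ∂z/∂N = −n_y/n_z = 0.04937.
Gradient magnitude |∇z| = √(a² + b²) = √(0.00255 + 0.00244) = 0.07064.
True dip = arctan(0.07064) = 4.0°, dipping toward SW (azimuth ≈ 226°).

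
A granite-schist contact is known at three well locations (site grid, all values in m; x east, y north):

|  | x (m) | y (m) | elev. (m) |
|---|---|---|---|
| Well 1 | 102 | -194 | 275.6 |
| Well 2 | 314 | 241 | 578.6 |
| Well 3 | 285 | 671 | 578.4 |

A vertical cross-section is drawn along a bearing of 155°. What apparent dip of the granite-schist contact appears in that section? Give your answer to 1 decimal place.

24.4°

Two edge vectors: Well 1→Well 2 = (212, 435, 303), Well 1→Well 3 = (183, 865, 302.8).
Normal n = (Well 1→Well 2) × (Well 1→Well 3) = (-130377, -8744.6, 103775).
So ∂z/∂x = −n_x/n_z = 1.25634 and ∂z/∂y = −n_y/n_z = 0.08426.
Unit vector along 155° is (sin 155°, cos 155°) = (0.4226, -0.9063).
Slope in that direction = a·(0.4226) + b·(-0.9063) = 0.45458.
Apparent dip = arctan|0.45458| = 24.4° (true dip is 51.5°, so apparent ≤ true as expected).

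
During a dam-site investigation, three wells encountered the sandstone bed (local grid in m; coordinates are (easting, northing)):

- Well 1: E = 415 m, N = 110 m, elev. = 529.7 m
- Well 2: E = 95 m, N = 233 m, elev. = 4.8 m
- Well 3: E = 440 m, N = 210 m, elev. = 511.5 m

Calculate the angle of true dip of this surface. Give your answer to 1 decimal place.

Let the plane be z = a·E + b·N + c.
Well 2−Well 1: −320a + 123b = −524.9;  Well 3−Well 1: 25a + 100b = −18.2.
Solving gives a = 1.43268, b = −0.54017.
Gradient magnitude |∇z| = √(a² + b²) = √(2.05258 + 0.29178) = 1.53113.
True dip = arctan(1.53113) = 56.9°, dipping toward WNW (azimuth ≈ 291°).

56.9°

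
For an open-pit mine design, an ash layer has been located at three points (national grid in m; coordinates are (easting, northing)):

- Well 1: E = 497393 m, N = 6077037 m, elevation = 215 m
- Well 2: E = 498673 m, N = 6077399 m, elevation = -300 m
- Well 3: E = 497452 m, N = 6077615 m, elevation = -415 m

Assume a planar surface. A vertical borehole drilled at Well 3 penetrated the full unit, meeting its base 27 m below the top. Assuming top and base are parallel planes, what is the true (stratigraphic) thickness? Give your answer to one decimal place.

Let the plane be z = a·E + b·N + c.
Well 2−Well 1: 1280a + 362b = −515;  Well 3−Well 1: 59a + 578b = −630.
Solving gives a = −0.09688, b = −1.08008.
|∇z| = √(a²+b²) = 1.08441, so dip δ = arctan(1.08441) = 47.32°.
True thickness = vertical thickness × cos δ = 27 × cos 47.32° = 18.3 m.

18.3 m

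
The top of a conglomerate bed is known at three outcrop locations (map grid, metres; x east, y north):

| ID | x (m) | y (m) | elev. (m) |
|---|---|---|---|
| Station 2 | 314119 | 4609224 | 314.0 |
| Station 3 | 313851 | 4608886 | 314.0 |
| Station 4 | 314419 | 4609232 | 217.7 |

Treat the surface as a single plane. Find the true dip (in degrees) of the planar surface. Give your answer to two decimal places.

22.71°

Two edge vectors: Station 2→Station 3 = (-268, -338, 0), Station 2→Station 4 = (300, 8, -96.3).
Normal n = (Station 2→Station 3) × (Station 2→Station 4) = (32549.4, -25808.4, 99256).
So ∂z/∂x = −n_x/n_z = −0.32793 and ∂z/∂y = −n_y/n_z = 0.26002.
Gradient magnitude |∇z| = √(a² + b²) = √(0.10754 + 0.06761) = 0.41851.
True dip = arctan(0.41851) = 22.71°, dipping toward SE (azimuth ≈ 128°).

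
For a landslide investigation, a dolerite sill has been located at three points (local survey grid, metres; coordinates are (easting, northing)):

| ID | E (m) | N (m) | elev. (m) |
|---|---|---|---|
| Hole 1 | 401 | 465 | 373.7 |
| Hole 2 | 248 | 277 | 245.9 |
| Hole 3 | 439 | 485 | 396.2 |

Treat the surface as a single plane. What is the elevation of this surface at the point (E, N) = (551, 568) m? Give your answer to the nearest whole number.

Two edge vectors: Hole 1→Hole 2 = (-153, -188, -127.8), Hole 1→Hole 3 = (38, 20, 22.5).
Normal n = (Hole 1→Hole 2) × (Hole 1→Hole 3) = (-1674, -1413.9, 4084).
So ∂z/∂E = −n_x/n_z = 0.40989 and ∂z/∂N = −n_y/n_z = 0.34620.
Intercept c from Hole 1: 373.7 − 164.37 − 160.99 = 48.35.
At (551, 568): z = 225.9 + 196.6 + 48.35 = 470.8 m.

471 m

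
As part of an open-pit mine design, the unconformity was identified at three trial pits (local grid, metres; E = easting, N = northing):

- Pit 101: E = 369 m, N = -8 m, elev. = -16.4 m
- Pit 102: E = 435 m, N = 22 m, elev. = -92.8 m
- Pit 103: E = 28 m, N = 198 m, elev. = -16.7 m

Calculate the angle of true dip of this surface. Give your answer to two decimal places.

51.96°

Two edge vectors: Pit 101→Pit 102 = (66, 30, -76.4), Pit 101→Pit 103 = (-341, 206, -0.3).
Normal n = (Pit 101→Pit 102) × (Pit 101→Pit 103) = (15729.4, 26072.2, 23826).
So ∂z/∂E = −n_x/n_z = −0.66018 and ∂z/∂N = −n_y/n_z = −1.09428.
Gradient magnitude |∇z| = √(a² + b²) = √(0.43583 + 1.19744) = 1.27800.
True dip = arctan(1.27800) = 51.96°, dipping toward NNE (azimuth ≈ 031°).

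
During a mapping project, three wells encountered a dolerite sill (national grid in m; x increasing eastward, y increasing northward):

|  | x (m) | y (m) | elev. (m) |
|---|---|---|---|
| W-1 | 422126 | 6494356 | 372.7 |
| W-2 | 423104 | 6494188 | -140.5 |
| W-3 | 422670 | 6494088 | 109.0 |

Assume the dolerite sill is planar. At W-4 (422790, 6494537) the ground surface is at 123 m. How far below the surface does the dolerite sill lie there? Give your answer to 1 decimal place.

135.5 m

Let the plane be z = a·x + b·y + c.
W-2−W-1: 978a − 168b = −513.2;  W-3−W-1: 544a − 268b = −263.7.
Solving gives a = −0.546159614, b = −0.124667276.
Then c = 372.7 − a·422126 − b·6494356 = 1040554.54.
At (422790, 6494537): z_contact = −230910.82 − 809656.24 + 1040554.54 = -12.51 m.
Depth below ground = 123 − (-12.51) = 135.5 m.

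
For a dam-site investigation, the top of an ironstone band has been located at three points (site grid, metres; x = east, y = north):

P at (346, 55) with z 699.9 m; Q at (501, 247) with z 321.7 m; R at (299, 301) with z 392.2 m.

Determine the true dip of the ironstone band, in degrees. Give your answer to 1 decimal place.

57.4°

Two edge vectors: P→Q = (155, 192, -378.2), P→R = (-47, 246, -307.7).
Normal n = (P→Q) × (P→R) = (33958.8, 65468.9, 47154).
So ∂z/∂x = −n_x/n_z = −0.72017 and ∂z/∂y = −n_y/n_z = −1.38841.
Gradient magnitude |∇z| = √(a² + b²) = √(0.51864 + 1.92767) = 1.56407.
True dip = arctan(1.56407) = 57.4°, dipping toward NNE (azimuth ≈ 027°).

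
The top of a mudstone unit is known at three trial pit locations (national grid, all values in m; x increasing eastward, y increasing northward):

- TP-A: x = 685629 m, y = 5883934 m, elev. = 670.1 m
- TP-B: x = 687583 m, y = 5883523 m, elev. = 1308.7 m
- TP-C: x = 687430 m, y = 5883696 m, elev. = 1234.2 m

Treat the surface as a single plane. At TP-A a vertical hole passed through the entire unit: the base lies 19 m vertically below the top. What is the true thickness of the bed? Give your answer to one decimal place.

18.0 m

Two edge vectors: TP-A→TP-B = (1954, -411, 638.6), TP-A→TP-C = (1801, -238, 564.1).
Normal n = (TP-A→TP-B) × (TP-A→TP-C) = (-79858.3, 47867.2, 275159).
So ∂z/∂x = −n_x/n_z = 0.29023 and ∂z/∂y = −n_y/n_z = −0.17396.
|∇z| = √(a²+b²) = 0.33837, so dip δ = arctan(0.33837) = 18.69°.
True thickness = vertical thickness × cos δ = 19 × cos 18.69° = 18.0 m.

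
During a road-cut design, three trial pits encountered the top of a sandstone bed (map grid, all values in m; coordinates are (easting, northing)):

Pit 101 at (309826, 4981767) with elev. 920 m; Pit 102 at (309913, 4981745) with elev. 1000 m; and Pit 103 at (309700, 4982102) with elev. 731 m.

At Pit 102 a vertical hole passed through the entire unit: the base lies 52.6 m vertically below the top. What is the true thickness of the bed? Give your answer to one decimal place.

39.3 m

Two edge vectors: Pit 101→Pit 102 = (87, -22, 80), Pit 101→Pit 103 = (-126, 335, -189).
Normal n = (Pit 101→Pit 102) × (Pit 101→Pit 103) = (-22642, 6363, 26373).
So ∂z/∂E = −n_x/n_z = 0.85853 and ∂z/∂N = −n_y/n_z = −0.24127.
|∇z| = √(a²+b²) = 0.89179, so dip δ = arctan(0.89179) = 41.73°.
True thickness = vertical thickness × cos δ = 52.6 × cos 41.73° = 39.3 m.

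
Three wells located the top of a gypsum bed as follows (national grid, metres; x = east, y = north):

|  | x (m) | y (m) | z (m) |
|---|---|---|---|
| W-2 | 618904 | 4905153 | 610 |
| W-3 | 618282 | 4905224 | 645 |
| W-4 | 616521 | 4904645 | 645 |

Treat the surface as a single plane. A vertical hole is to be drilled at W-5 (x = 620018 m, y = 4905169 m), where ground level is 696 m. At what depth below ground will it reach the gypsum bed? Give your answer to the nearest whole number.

130 m

Two edge vectors: W-2→W-3 = (-622, 71, 35), W-2→W-4 = (-2383, -508, 35).
Normal n = (W-2→W-3) × (W-2→W-4) = (20265, -61635, 485169).
So ∂z/∂x = −n_x/n_z = −0.04176895 and ∂z/∂y = −n_y/n_z = 0.12703821.
Intercept c from W-2: 610 + 25850.97 − 623141.84 = −596680.87.
At (620018, 4905169): z_contact = −25897.5 + 623143.9 − 596680.87 = 565.5 m.
Depth below ground = 696 − 565.5 = 130 m.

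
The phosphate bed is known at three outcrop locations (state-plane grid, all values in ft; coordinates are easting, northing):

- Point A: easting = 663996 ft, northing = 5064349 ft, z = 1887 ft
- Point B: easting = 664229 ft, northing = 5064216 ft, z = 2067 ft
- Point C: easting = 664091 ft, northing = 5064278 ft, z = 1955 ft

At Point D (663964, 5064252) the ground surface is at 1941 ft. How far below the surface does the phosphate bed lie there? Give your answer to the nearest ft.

116 ft

Two edge vectors: Point A→Point B = (233, -133, 180), Point A→Point C = (95, -71, 68).
Normal n = (Point A→Point B) × (Point A→Point C) = (3736, 1256, -3908).
So ∂z/∂easting = −n_x/n_z = 0.95598772 and ∂z/∂northing = −n_y/n_z = 0.32139202.
Intercept c from Point A: 1887 − 634772.02 − 1627641.34 = −2260526.36.
At (663964, 5064252): z_contact = 634741.4 + 1627610.2 − 2260526.36 = 1825.2 ft.
Depth below ground = 1941 − 1825.2 = 116 ft.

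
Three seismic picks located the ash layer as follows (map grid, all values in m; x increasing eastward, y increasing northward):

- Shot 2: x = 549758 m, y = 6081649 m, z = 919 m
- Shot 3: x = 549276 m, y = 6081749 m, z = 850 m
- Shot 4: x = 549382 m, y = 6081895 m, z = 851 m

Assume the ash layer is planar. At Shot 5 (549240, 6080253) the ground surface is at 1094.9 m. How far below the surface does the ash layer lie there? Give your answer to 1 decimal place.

123.2 m

Let the plane be z = a·x + b·y + c.
Shot 3−Shot 2: −482a + 100b = −69;  Shot 4−Shot 2: −376a + 246b = −68.
Solving gives a = 0.125648372, b = −0.084374846.
Then c = 919 − a·549758 − b·6081649 = 444981.00.
At (549240, 6080253): z_contact = 69011.11 − 513020.41 + 444981.00 = 971.70 m.
Depth below ground = 1094.9 − 971.70 = 123.2 m.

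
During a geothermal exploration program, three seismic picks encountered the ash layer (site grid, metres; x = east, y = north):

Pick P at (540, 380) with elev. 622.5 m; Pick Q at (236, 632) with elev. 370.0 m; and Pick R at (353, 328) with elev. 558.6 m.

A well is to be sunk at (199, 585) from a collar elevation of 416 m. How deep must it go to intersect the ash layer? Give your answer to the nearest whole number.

42 m

Let the plane be z = a·x + b·y + c.
Pick Q−Pick P: −304a + 252b = −252.5;  Pick R−Pick P: −187a − 52b = −63.9.
Solving gives a = 0.46451, b = −0.44162.
Then c = 622.5 − a·540 − b·380 = 539.48.
At (199, 585): z_contact = 92.4 − 258.3 + 539.48 = 373.6 m.
Depth below ground = 416 − 373.6 = 42 m.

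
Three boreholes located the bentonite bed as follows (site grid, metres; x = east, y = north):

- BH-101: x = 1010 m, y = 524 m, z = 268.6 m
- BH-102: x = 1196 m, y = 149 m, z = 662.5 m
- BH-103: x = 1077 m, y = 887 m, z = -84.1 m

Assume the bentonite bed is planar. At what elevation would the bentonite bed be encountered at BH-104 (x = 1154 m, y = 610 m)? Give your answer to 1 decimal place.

Let the plane be z = a·x + b·y + c.
BH-102−BH-101: 186a − 375b = 393.9;  BH-103−BH-101: 67a + 363b = −352.7.
Solving gives a = 0.115748, b = −0.992989.
Then c = 268.6 − a·1010 − b·524 = 672.02.
At (1154, 610): z = 133.6 − 605.7 + 672.02 = 199.9 m.

199.9 m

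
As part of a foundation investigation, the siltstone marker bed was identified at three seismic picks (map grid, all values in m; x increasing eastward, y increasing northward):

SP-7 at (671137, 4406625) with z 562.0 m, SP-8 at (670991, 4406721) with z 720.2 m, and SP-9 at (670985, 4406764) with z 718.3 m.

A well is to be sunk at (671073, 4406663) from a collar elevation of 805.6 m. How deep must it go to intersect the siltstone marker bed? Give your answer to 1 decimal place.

173.4 m

Let the plane be z = a·x + b·y + c.
SP-8−SP-7: −146a + 96b = 158.2;  SP-9−SP-7: −152a + 139b = 156.3.
Solving gives a = −1.225008769, b = −0.215117503.
Then c = 562 − a·671137 − b·4406625 = 1770652.88.
At (671073, 4406663): z_contact = −822070.31 − 947950.34 + 1770652.88 = 632.23 m.
Depth below ground = 805.6 − 632.23 = 173.4 m.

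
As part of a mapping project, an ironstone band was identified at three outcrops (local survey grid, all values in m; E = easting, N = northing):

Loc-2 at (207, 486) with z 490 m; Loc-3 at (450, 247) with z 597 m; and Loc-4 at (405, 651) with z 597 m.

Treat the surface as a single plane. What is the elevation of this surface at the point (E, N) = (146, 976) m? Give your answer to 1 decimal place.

Let the plane be z = a·E + b·N + c.
Loc-3−Loc-2: 243a − 239b = 107;  Loc-4−Loc-2: 198a + 165b = 107.
Solving gives a = 0.49450, b = 0.05508.
Then c = 490 − a·207 − b·486 = 360.87.
At (146, 976): z = 72.2 + 53.8 + 360.87 = 486.8 m.

486.8 m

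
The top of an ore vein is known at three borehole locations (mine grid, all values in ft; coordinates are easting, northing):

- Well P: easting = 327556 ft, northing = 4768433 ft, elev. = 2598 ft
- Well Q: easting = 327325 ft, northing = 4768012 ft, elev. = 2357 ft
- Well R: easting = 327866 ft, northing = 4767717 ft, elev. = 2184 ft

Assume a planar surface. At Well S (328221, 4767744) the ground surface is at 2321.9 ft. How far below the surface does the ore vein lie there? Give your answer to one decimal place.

Let the plane be z = a·easting + b·northing + c.
Well Q−Well P: −231a − 421b = −241;  Well R−Well P: 310a − 716b = −414.
Solving gives a = −0.005873487, b = 0.575669300.
Then c = 2598 − a·327556 − b·4768433 = −2740518.59.
At (328221, 4767744): z_contact = −1927.80 + 2744643.85 − 2740518.59 = 2197.46 ft.
Depth below ground = 2321.9 − 2197.46 = 124.4 ft.

124.4 ft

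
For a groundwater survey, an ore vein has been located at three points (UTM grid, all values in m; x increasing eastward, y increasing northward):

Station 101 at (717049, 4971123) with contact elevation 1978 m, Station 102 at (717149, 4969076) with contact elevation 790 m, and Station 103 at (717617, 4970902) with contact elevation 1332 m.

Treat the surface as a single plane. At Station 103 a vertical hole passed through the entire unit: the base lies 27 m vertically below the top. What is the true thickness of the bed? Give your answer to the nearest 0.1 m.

18.4 m

Let the plane be z = a·x + b·y + c.
Station 102−Station 101: 100a − 2047b = −1188;  Station 103−Station 101: 568a − 221b = −646.
Solving gives a = −0.92918, b = 0.53497.
|∇z| = √(a²+b²) = 1.07218, so dip δ = arctan(1.07218) = 46.99°.
True thickness = vertical thickness × cos δ = 27 × cos 46.99° = 18.4 m.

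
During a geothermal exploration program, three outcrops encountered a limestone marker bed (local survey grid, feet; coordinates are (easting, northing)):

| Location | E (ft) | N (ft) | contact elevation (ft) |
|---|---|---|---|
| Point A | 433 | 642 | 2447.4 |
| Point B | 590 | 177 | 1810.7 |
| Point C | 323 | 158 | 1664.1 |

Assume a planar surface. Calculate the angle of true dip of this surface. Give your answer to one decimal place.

57.7°

Let the plane be z = a·E + b·N + c.
Point B−Point A: 157a − 465b = −636.7;  Point C−Point A: −110a − 484b = −783.3.
Solving gives a = 0.44103, b = 1.51815.
Gradient magnitude |∇z| = √(a² + b²) = √(0.19451 + 2.30479) = 1.58092.
True dip = arctan(1.58092) = 57.7°, dipping toward SSW (azimuth ≈ 196°).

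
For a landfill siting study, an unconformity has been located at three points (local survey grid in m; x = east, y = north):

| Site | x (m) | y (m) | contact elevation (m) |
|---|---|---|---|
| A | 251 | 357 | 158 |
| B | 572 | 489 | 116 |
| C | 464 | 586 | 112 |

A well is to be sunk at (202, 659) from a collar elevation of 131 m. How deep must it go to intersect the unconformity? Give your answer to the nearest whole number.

Let the plane be z = a·x + b·y + c.
B−A: 321a + 132b = −42;  C−A: 213a + 229b = −46.
Solving gives a = −0.07812, b = −0.12821.
Then c = 158 − a·251 − b·357 = 223.38.
At (202, 659): z_contact = −15.8 − 84.5 + 223.38 = 123.1 m.
Depth below ground = 131 − 123.1 = 8 m.

8 m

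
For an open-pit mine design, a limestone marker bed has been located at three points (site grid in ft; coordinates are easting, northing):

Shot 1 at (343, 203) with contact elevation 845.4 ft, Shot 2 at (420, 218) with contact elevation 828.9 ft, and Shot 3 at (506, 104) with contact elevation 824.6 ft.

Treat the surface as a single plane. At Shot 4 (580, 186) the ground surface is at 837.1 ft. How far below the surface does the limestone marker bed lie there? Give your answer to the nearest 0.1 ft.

35.7 ft

Let the plane be z = a·easting + b·northing + c.
Shot 2−Shot 1: 77a + 15b = −16.5;  Shot 3−Shot 1: 163a − 99b = −20.8.
Solving gives a = −0.19324, b = −0.10806.
Then c = 845.4 − a·343 − b·203 = 933.62.
At (580, 186): z_contact = −112.08 − 20.10 + 933.62 = 801.44 ft.
Depth below ground = 837.1 − 801.44 = 35.7 ft.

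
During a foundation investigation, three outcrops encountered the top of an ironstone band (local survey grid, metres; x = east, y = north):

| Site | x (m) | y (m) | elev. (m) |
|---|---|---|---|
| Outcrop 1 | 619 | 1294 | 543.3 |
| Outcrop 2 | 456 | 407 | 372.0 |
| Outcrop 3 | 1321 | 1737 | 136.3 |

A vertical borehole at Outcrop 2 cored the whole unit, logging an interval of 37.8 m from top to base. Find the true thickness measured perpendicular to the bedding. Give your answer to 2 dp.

Let the plane be z = a·x + b·y + c.
Outcrop 2−Outcrop 1: −163a − 887b = −171.3;  Outcrop 3−Outcrop 1: 702a + 443b = −407.
Solving gives a = −0.79368, b = 0.33897.
|∇z| = √(a²+b²) = 0.86304, so dip δ = arctan(0.86304) = 40.80°.
True thickness = vertical thickness × cos δ = 37.8 × cos 40.80° = 28.62 m.

28.62 m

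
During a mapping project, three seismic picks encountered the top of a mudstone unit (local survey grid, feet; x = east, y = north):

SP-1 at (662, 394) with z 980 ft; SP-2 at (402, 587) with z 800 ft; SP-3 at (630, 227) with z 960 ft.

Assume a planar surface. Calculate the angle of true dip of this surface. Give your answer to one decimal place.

Two edge vectors: SP-1→SP-2 = (-260, 193, -180), SP-1→SP-3 = (-32, -167, -20).
Normal n = (SP-1→SP-2) × (SP-1→SP-3) = (-33920, 560, 49596).
So ∂z/∂x = −n_x/n_z = 0.68393 and ∂z/∂y = −n_y/n_z = −0.01129.
Gradient magnitude |∇z| = √(a² + b²) = √(0.46775 + 0.00013) = 0.68402.
True dip = arctan(0.68402) = 34.4°, dipping toward W (azimuth ≈ 271°).

34.4°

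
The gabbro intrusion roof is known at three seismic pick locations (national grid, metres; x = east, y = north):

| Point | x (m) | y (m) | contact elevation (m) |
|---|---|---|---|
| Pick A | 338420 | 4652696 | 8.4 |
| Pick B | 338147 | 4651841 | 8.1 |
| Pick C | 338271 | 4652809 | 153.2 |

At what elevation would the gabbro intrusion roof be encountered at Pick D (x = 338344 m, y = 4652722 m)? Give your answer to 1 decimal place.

Let the plane be z = a·x + b·y + c.
Pick B−Pick A: −273a − 855b = −0.3;  Pick C−Pick A: −149a + 113b = 144.8.
Solving gives a = −0.782147190, b = 0.250089103.
Then c = 8.4 − a·338420 − b·4652696 = −898885.92.
At (338344, 4652722): z = −264634.8 + 1163595.1 − 898885.92 = 74.3 m.

74.3 m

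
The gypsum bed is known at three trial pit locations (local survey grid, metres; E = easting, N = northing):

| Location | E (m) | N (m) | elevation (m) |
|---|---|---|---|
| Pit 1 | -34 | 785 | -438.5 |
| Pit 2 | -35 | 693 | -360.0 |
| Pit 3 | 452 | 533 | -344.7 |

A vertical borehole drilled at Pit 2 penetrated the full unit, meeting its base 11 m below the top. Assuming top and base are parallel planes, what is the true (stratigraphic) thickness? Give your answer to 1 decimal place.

8.2 m

Let the plane be z = a·E + b·N + c.
Pit 2−Pit 1: −1a − 92b = 78.5;  Pit 3−Pit 1: 486a − 252b = 93.8.
Solving gives a = −0.24803, b = −0.85056.
|∇z| = √(a²+b²) = 0.88599, so dip δ = arctan(0.88599) = 41.54°.
True thickness = vertical thickness × cos δ = 11 × cos 41.54° = 8.2 m.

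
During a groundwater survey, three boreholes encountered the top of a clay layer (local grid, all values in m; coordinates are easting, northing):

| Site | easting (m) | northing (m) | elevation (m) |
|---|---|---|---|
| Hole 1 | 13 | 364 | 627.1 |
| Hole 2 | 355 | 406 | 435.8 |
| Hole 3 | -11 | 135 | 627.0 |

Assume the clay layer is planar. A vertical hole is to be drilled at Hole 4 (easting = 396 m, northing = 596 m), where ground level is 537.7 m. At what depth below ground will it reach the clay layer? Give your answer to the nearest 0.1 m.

Let the plane be z = a·easting + b·northing + c.
Hole 2−Hole 1: 342a + 42b = −191.3;  Hole 3−Hole 1: −24a − 229b = −0.1.
Solving gives a = −0.56670, b = 0.05983.
Then c = 627.1 − a·13 − b·364 = 612.69.
At (396, 596): z_contact = −224.41 + 35.66 + 612.69 = 423.93 m.
Depth below ground = 537.7 − 423.93 = 113.8 m.

113.8 m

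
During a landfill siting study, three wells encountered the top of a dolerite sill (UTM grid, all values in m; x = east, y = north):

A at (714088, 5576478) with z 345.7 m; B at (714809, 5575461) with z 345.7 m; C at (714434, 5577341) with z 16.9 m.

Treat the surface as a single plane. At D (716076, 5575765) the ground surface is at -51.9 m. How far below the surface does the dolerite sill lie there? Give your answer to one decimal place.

Let the plane be z = a·x + b·y + c.
B−A: 721a − 1017b = 0;  C−A: 346a + 863b = −328.8.
Solving gives a = −0.343278805, b = −0.243366783.
Then c = 345.7 − a·714088 − b·5576478 = 1602606.49.
At (716076, 5575765): z_contact = −245813.71 − 1356955.99 + 1602606.49 = -163.22 m.
Depth below ground = -51.9 − (-163.22) = 111.3 m.

111.3 m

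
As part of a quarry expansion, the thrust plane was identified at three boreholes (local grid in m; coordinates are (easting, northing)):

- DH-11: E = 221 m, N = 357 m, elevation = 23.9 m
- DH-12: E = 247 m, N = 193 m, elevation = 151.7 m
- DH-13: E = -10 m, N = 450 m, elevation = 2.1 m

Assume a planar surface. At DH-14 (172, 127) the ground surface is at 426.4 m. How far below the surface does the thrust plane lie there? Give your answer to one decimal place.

Let the plane be z = a·E + b·N + c.
DH-12−DH-11: 26a − 164b = 127.8;  DH-13−DH-11: −231a + 93b = −21.8.
Solving gives a = −0.23431, b = −0.81642.
Then c = 23.9 − a·221 − b·357 = 367.14.
At (172, 127): z_contact = −40.30 − 103.68 + 367.14 = 223.16 m.
Depth below ground = 426.4 − 223.16 = 203.2 m.

203.2 m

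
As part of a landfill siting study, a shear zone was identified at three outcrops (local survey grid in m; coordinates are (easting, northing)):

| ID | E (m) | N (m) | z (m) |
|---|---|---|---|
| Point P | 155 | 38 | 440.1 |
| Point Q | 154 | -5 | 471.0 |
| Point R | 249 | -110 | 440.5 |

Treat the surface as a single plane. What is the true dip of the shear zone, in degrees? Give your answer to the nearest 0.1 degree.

52.2°

Two edge vectors: Point P→Point Q = (-1, -43, 30.9), Point P→Point R = (94, -148, 0.4).
Normal n = (Point P→Point Q) × (Point P→Point R) = (4556, 2905, 4190).
So ∂z/∂E = −n_x/n_z = −1.08735 and ∂z/∂N = −n_y/n_z = −0.69332.
Gradient magnitude |∇z| = √(a² + b²) = √(1.18233 + 0.48069) = 1.28958.
True dip = arctan(1.28958) = 52.2°, dipping toward ENE (azimuth ≈ 057°).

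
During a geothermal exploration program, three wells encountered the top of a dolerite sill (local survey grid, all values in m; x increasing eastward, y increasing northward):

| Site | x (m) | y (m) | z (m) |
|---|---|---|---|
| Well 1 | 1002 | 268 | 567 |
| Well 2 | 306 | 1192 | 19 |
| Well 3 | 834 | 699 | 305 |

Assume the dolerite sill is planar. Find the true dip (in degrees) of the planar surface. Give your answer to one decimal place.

Let the plane be z = a·x + b·y + c.
Well 2−Well 1: −696a + 924b = −548;  Well 3−Well 1: −168a + 431b = −262.
Solving gives a = −0.04076, b = −0.62378.
Gradient magnitude |∇z| = √(a² + b²) = √(0.00166 + 0.38910) = 0.62511.
True dip = arctan(0.62511) = 32.0°, dipping toward N (azimuth ≈ 004°).

32.0°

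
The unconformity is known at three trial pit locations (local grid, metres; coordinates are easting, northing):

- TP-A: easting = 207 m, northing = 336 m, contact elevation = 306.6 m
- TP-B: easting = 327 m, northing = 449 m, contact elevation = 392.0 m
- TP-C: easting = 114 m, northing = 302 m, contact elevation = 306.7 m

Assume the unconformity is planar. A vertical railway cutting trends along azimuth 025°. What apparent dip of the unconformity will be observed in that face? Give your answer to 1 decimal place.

42.9°

Two edge vectors: TP-A→TP-B = (120, 113, 85.4), TP-A→TP-C = (-93, -34, 0.1).
Normal n = (TP-A→TP-B) × (TP-A→TP-C) = (2914.9, -7954.2, 6429).
So ∂z/∂easting = −n_x/n_z = −0.45340 and ∂z/∂northing = −n_y/n_z = 1.23724.
Unit vector along 025° is (sin 25°, cos 25°) = (0.4226, 0.9063).
Slope in that direction = a·(0.4226) + b·(0.9063) = 0.92970.
Apparent dip = arctan|0.92970| = 42.9° (true dip is 52.8°, so apparent ≤ true as expected).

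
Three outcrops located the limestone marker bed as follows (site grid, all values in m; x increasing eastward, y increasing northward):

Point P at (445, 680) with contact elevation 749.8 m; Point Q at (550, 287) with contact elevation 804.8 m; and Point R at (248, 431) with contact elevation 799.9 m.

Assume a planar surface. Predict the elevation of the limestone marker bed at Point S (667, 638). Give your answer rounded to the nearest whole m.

Let the plane be z = a·x + b·y + c.
Point Q−Point P: 105a − 393b = 55;  Point R−Point P: −197a − 249b = 50.1.
Solving gives a = −0.05788, b = −0.15541.
Then c = 749.8 − a·445 − b·680 = 881.24.
At (667, 638): z = −38.6 − 99.2 + 881.24 = 743.5 m.

743 m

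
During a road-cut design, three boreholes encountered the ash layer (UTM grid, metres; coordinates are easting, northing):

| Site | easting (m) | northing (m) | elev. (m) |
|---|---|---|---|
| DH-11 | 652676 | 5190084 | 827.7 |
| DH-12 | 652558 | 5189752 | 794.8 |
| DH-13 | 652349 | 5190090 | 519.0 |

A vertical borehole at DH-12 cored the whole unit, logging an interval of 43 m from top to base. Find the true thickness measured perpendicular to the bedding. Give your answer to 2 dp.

Let the plane be z = a·easting + b·northing + c.
DH-12−DH-11: −118a − 332b = −32.9;  DH-13−DH-11: −327a + 6b = −308.7.
Solving gives a = 0.93973, b = −0.23490.
|∇z| = √(a²+b²) = 0.96864, so dip δ = arctan(0.96864) = 44.09°.
True thickness = vertical thickness × cos δ = 43 × cos 44.09° = 30.89 m.

30.89 m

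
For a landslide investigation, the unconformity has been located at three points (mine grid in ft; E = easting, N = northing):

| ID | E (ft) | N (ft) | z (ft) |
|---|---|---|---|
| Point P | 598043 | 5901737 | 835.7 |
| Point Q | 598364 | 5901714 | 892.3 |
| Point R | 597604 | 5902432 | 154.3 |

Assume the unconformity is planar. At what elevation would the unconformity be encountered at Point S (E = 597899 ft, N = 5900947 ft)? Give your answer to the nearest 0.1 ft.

Let the plane be z = a·E + b·N + c.
Point Q−Point P: 321a − 23b = 56.6;  Point R−Point P: −439a + 695b = −681.4.
Solving gives a = 0.111103391, b = −0.910252678.
Then c = 835.7 − a·598043 − b·5901737 = 5306463.01.
At (597899, 5900947): z = 66428.6 − 5371352.8 + 5306463.01 = 1538.8 ft.

1538.8 ft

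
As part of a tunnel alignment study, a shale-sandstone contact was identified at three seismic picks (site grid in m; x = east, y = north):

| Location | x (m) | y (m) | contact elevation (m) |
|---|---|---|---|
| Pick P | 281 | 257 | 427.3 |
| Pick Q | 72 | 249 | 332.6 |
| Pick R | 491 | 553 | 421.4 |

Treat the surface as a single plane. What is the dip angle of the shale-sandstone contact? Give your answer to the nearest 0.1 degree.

Let the plane be z = a·x + b·y + c.
Pick Q−Pick P: −209a − 8b = −94.7;  Pick R−Pick P: 210a + 296b = −5.9.
Solving gives a = 0.46654, b = −0.35093.
Gradient magnitude |∇z| = √(a² + b²) = √(0.21766 + 0.12315) = 0.58379.
True dip = arctan(0.58379) = 30.3°, dipping toward NW (azimuth ≈ 307°).

30.3°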